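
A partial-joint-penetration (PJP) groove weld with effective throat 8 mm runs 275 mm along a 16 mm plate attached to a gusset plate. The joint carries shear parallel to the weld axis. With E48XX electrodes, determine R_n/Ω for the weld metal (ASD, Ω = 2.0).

R_n/Ω ≈ 317 kN

E48XX → F_EXX = 480 MPa.
Effective throat (given) t_e = 8 mm.
A_we = 8 × 275 = 2200 mm².
F_nw = 0.6 F_EXX = 288 MPa.
R_n/Ω = (288 × 2200) / 2.0 × 10⁻³ = 316.8 kN.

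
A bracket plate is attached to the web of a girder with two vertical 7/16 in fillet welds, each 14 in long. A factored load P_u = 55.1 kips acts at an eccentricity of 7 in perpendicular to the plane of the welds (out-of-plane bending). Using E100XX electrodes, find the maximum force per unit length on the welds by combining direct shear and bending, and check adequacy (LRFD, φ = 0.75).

E100XX → F_EXX = 100 ksi.
L_w = 2 × 14 = 28 in; section modulus (unit throat) S = 2 × L²/6 = 65.33 in².
Direct shear f_v = P/L_w = 55.1/28 = 1.968 kip/in.
Moment M = P × e = 55.1 × 7 = 385.7 kip·in; bending f_b = M/S = 5.904 kip/in.
f_max = √(f_v² + f_b²) = √(1.968² + 5.904²) = 6.223 kip/in.
φr_n = 0.75 × 0.6 × 100 × (0.707 × 0.4375) = 13.92 kip/in → adequate.

f_max ≈ 6.22 kip/in; adequate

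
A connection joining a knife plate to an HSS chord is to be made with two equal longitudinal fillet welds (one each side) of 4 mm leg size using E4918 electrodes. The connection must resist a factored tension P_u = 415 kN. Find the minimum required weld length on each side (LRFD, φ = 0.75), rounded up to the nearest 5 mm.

L = 335 mm on each side

E49XX → F_EXX = 490 MPa.
Throat t_e = 0.707 × 4 = 2.828 mm.
φr_n = 0.75 × 0.6 × 490 × 2.828 × 10⁻³ = 0.6236 kN/mm.
L_req = P_u / φr_n = 415 / 0.6236 = 665.5 mm total.
Per side: 665.5 / 2 = 332.8 mm.
Round up → use L = 335 mm on each side.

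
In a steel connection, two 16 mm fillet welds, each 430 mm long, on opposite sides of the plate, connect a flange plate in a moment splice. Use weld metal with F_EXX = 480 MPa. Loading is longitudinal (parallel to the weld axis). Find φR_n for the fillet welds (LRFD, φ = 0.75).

φR_n ≈ 2100 kN

Effective throat t_e = 0.707 × 16 = 11.31 mm.
Total length L = 860 mm; A_we = 11.31 × 860 = 9728 mm².
F_nw = 0.6 F_EXX = 0.6 × 480 = 288 MPa.
φR_n = 0.75 × 288 × 9728 × 10⁻³ = 2101 kN.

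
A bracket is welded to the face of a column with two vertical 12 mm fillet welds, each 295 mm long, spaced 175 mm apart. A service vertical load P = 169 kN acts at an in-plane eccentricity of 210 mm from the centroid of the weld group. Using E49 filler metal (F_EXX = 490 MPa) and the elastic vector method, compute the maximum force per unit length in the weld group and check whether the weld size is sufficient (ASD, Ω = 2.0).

Total weld length L_w = 590 mm. Treat welds as unit-width lines.
Polar moment about centroid: J = 2[d³/12 + d(b/2)²] = 2[295³/12 + 295×87.5²] = 8796000 mm³.
Direct shear f_v = P/L_w = 169×10³ / 590 = 286.4 N/mm (vertical).
Torsion M = P·e = 169×10³ × 210 = 35490000 N·mm.
Critical point at (x, y) = (87.5, 147.5) from centroid. f_tx = M·y/J = 595.1 N/mm; f_ty = M·x/J = 353 N/mm.
Resultant f_max = √[f_tx² + (f_v + f_ty)²] = √[595.1² + (286.4 + 353)²] = 873.6 N/mm.
Capacity per unit length: r_n/Ω = (1/2.0) × 0.6 × 490 × (0.707 × 12) = 1247 N/mm.
873.6 ≤ 1247 → adequate.

f_max ≈ 874 N/mm; adequate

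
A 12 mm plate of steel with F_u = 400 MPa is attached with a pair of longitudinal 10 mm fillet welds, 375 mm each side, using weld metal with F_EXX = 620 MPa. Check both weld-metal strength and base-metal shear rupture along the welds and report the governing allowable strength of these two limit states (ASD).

R_n/Ω ≈ 986 kN (weld metal governs)

t_e = 0.707 × 10 = 7.07 mm; L = 750 mm.
Weld metal: R_n/Ω = (1/2.0) × 0.6 × 620 × 7.07 × 750 × 10⁻³ = 986.3 kN.
Base metal (shear rupture): R_n/Ω = (1/2.0) × 0.6 × 400 × 12 × 750 × 10⁻³ = 1080 kN.
Governing: weld metal.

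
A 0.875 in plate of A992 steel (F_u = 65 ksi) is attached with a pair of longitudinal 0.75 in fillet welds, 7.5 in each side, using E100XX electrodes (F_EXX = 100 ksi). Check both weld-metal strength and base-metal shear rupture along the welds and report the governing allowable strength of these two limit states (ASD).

R_n/Ω ≈ 239 kip (weld metal governs)

t_e = 0.707 × 0.75 = 0.5302 in; L = 15 in.
Weld metal: R_n/Ω = (1/2.0) × 0.6 × 100 × 0.5302 × 15 = 238.6 kip.
Base metal (shear rupture): R_n/Ω = (1/2.0) × 0.6 × 65 × 0.875 × 15 = 255.9 kip.
Governing: weld metal.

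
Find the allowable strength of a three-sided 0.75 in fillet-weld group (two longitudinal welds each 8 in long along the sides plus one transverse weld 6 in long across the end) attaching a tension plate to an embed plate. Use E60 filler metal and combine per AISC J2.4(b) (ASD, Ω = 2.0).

R_n/Ω ≈ 216 kip

E60XX → F_EXX = 60 ksi.
t_e = 0.707 × 0.75 = 0.5302 in.
R_nwl = 0.6 × 60 × 0.5302 × 16 = 305.4 kip (longitudinal, 2 welds).
R_nwt = 0.6 × 60 × 0.5302 × 6 = 114.5 kip (transverse, base value).
(i) R_nwl + R_nwt = 420 kip; (ii) 0.85 R_nwl + 1.5 R_nwt = 431.4 kip.
R_n = max = 431.4 kip [governs: (ii)]; R_n/Ω = 215.7 kip.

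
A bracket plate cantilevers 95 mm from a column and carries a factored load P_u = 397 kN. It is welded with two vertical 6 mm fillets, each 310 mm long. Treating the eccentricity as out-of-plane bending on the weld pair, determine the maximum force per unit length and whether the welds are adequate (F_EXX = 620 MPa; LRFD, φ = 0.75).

f_max ≈ 1340 N/mm; NOT adequate

L_w = 2 × 310 = 620 mm; section modulus (unit throat) S = 2 × L²/6 = 32030 mm².
Direct shear f_v = P/L_w = 397×10³/620 = 640.3 N/mm.
Moment M = P × e = 397×10³ × 95 = 37715000 N·mm; bending f_b = M/S = 1177 N/mm.
f_max = √(f_v² + f_b²) = √(640.3² + 1177²) = 1340 N/mm.
φr_n = 0.75 × 0.6 × 620 × (0.707 × 6) = 1184 N/mm → NOT adequate.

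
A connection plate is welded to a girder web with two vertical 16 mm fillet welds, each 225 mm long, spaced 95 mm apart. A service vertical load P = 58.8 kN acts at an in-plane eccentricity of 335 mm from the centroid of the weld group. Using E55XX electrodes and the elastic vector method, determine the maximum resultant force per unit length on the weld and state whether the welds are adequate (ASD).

E55XX → F_EXX = 550 MPa.
Total weld length L_w = 450 mm. Treat welds as unit-width lines.
Polar moment about centroid: J = 2[d³/12 + d(b/2)²] = 2[225³/12 + 225×47.5²] = 2914000 mm³.
Direct shear f_v = P/L_w = 58.8×10³ / 450 = 130.7 N/mm (vertical).
Torsion M = P·e = 58.8×10³ × 335 = 19698000 N·mm.
Critical point at (x, y) = (47.5, 112.5) from centroid. f_tx = M·y/J = 760.5 N/mm; f_ty = M·x/J = 321.1 N/mm.
Resultant f_max = √[f_tx² + (f_v + f_ty)²] = √[760.5² + (130.7 + 321.1)²] = 884.6 N/mm.
Capacity per unit length: r_n/Ω = (1/2.0) × 0.6 × 550 × (0.707 × 16) = 1866 N/mm.
884.6 ≤ 1866 → adequate.

f_max ≈ 885 N/mm; adequate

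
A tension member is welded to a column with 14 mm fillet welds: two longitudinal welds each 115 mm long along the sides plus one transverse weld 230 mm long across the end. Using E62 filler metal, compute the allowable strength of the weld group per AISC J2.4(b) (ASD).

R_n/Ω ≈ 995 kN

E62XX → F_EXX = 620 MPa.
t_e = 0.707 × 14 = 9.898 mm.
R_nwl = 0.6 × 620 × 9.898 × 230 × 10⁻³ = 846.9 kN (longitudinal, 2 welds).
R_nwt = 0.6 × 620 × 9.898 × 230 × 10⁻³ = 846.9 kN (transverse, base value).
(i) R_nwl + R_nwt = 1694 kN; (ii) 0.85 R_nwl + 1.5 R_nwt = 1990 kN.
R_n = max = 1990 kN [governs: (ii)]; R_n/Ω = 995.1 kN.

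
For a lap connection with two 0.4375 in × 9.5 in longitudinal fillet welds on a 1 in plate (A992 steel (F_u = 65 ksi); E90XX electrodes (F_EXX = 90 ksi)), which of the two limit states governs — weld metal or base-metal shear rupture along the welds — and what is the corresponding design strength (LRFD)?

φR_n ≈ 238 kip (weld metal governs)

t_e = 0.707 × 0.4375 = 0.3093 in; L = 19 in.
Weld metal: φR_n = 0.75 × 0.6 × 90 × 0.3093 × 19 = 238 kip.
Base metal (shear rupture): φR_n = 0.75 × 0.6 × 65 × 1 × 19 = 555.8 kip.
Governing: weld metal.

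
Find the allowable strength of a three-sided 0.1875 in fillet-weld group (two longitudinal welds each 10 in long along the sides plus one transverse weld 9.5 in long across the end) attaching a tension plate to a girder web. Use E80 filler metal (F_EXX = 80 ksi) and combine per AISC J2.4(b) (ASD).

R_n/Ω ≈ 99.4 kips

t_e = 0.707 × 0.1875 = 0.1326 in.
R_nwl = 0.6 × 80 × 0.1326 × 20 = 127.3 kips (longitudinal, 2 welds).
R_nwt = 0.6 × 80 × 0.1326 × 9.5 = 60.45 kips (transverse, base value).
(i) R_nwl + R_nwt = 187.7 kips; (ii) 0.85 R_nwl + 1.5 R_nwt = 198.8 kips.
R_n = max = 198.8 kips [governs: (ii)]; R_n/Ω = 99.42 kips.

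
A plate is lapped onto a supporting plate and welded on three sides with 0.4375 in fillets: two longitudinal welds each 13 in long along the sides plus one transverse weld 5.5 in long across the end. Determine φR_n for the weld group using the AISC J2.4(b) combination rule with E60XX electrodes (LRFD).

φR_n ≈ 263 kips

E60XX → F_EXX = 60 ksi.
t_e = 0.707 × 0.4375 = 0.3093 in.
R_nwl = 0.6 × 60 × 0.3093 × 26 = 289.5 kips (longitudinal, 2 welds).
R_nwt = 0.6 × 60 × 0.3093 × 5.5 = 61.24 kips (transverse, base value).
(i) R_nwl + R_nwt = 350.8 kips; (ii) 0.85 R_nwl + 1.5 R_nwt = 338 kips.
R_n = max = 350.8 kips [governs: (i)]; φR_n = 263.1 kips.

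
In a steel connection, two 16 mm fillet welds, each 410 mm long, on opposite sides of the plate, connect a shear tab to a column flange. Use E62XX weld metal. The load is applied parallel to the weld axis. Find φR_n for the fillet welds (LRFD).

E62XX → F_EXX = 620 MPa.
Effective throat t_e = 0.707 × 16 = 11.31 mm.
Total length L = 820 mm; A_we = 11.31 × 820 = 9276 mm².
F_nw = 0.6 F_EXX = 0.6 × 620 = 372 MPa.
φR_n = 0.75 × 372 × 9276 × 10⁻³ = 2588 kN.

φR_n ≈ 2590 kN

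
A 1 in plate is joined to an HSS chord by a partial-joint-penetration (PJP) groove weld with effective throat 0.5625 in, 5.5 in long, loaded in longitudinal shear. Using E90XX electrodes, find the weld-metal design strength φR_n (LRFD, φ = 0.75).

E90XX → F_EXX = 90 ksi.
Effective throat (given) t_e = 0.5625 in.
A_we = 0.5625 × 5.5 = 3.094 in².
F_nw = 0.6 F_EXX = 54 ksi.
φR_n = 0.75 × 54 × 3.094 = 125.3 kip.

φR_n ≈ 125 kip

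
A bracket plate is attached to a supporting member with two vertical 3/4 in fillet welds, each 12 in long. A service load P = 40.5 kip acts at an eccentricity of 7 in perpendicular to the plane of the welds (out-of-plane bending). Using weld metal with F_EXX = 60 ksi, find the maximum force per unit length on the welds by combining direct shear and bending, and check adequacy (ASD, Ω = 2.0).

f_max ≈ 6.14 kip/in; adequate

L_w = 2 × 12 = 24 in; section modulus (unit throat) S = 2 × L²/6 = 48 in².
Direct shear f_v = P/L_w = 40.5/24 = 1.688 kip/in.
Moment M = P × e = 40.5 × 7 = 283.5 kip·in; bending f_b = M/S = 5.906 kip/in.
f_max = √(f_v² + f_b²) = √(1.688² + 5.906²) = 6.143 kip/in.
r_n/Ω = (1/2.0) × 0.6 × 60 × (0.707 × 0.75) = 9.544 kip/in → adequate.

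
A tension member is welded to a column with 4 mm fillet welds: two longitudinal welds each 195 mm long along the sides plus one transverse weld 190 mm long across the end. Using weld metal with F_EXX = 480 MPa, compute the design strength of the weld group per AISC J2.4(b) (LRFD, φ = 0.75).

φR_n ≈ 377 kN

t_e = 0.707 × 4 = 2.828 mm.
R_nwl = 0.6 × 480 × 2.828 × 390 × 10⁻³ = 317.6 kN (longitudinal, 2 welds).
R_nwt = 0.6 × 480 × 2.828 × 190 × 10⁻³ = 154.7 kN (transverse, base value).
(i) R_nwl + R_nwt = 472.4 kN; (ii) 0.85 R_nwl + 1.5 R_nwt = 502.1 kN.
R_n = max = 502.1 kN [governs: (ii)]; φR_n = 376.6 kN.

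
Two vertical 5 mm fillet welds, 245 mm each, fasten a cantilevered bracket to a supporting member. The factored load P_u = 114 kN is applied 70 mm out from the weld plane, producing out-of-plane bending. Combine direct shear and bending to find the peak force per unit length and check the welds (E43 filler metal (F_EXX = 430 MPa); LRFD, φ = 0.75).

f_max ≈ 462 N/mm; adequate

L_w = 2 × 245 = 490 mm; section modulus (unit throat) S = 2 × L²/6 = 20010 mm².
Direct shear f_v = P/L_w = 114×10³/490 = 232.7 N/mm.
Moment M = P × e = 114×10³ × 70 = 7980000 N·mm; bending f_b = M/S = 398.8 N/mm.
f_max = √(f_v² + f_b²) = √(232.7² + 398.8²) = 461.7 N/mm.
φr_n = 0.75 × 0.6 × 430 × (0.707 × 5) = 684 N/mm → adequate.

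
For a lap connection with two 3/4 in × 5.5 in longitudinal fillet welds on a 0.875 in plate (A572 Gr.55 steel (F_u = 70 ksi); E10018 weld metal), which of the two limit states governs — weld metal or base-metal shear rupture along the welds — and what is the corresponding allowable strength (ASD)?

E100XX → F_EXX = 100 ksi.
t_e = 0.707 × 0.75 = 0.5302 in; L = 11 in.
Weld metal: R_n/Ω = (1/2.0) × 0.6 × 100 × 0.5302 × 11 = 175 kip.
Base metal (shear rupture): R_n/Ω = (1/2.0) × 0.6 × 70 × 0.875 × 11 = 202.1 kip.
Governing: weld metal.

R_n/Ω ≈ 175 kip (weld metal governs)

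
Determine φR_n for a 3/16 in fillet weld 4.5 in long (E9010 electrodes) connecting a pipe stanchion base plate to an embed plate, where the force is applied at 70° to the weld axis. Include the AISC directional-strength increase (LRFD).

E90XX → F_EXX = 90 ksi.
t_e = 0.707 × 0.1875 = 0.1326 in; A_we = 0.1326 × 4.5 = 0.5965 in².
Directional factor: 1.0 + 0.5 sin^1.5(70°) = 1.455.
F_nw = 0.6 × 90 × 1.455 = 78.59 ksi.
φR_n = 0.75 × 78.59 × 0.5965 = 35.16 kip.

φR_n ≈ 35.2 kip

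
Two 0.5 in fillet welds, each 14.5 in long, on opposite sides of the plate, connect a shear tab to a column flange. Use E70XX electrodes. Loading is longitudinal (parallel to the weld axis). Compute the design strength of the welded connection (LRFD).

E70XX → F_EXX = 70 ksi.
Effective throat t_e = 0.707 × 0.5 = 0.3535 in.
Total length L = 29 in; A_we = 0.3535 × 29 = 10.25 in².
F_nw = 0.6 F_EXX = 0.6 × 70 = 42 ksi.
φR_n = 0.75 × 42 × 10.25 = 322.9 kip.

φR_n ≈ 323 kip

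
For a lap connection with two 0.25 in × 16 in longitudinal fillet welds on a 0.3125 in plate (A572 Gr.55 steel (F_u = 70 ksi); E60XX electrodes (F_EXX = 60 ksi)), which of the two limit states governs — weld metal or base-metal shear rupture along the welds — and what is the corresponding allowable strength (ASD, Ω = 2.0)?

t_e = 0.707 × 0.25 = 0.1767 in; L = 32 in.
Weld metal: R_n/Ω = (1/2.0) × 0.6 × 60 × 0.1767 × 32 = 101.8 kip.
Base metal (shear rupture): R_n/Ω = (1/2.0) × 0.6 × 70 × 0.3125 × 32 = 210 kip.
Governing: weld metal.

R_n/Ω ≈ 102 kip (weld metal governs)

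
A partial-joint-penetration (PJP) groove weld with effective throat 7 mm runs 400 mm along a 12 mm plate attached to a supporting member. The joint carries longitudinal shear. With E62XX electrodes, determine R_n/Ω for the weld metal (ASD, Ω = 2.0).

E62XX → F_EXX = 620 MPa.
Effective throat (given) t_e = 7 mm.
A_we = 7 × 400 = 2800 mm².
F_nw = 0.6 F_EXX = 372 MPa.
R_n/Ω = (372 × 2800) / 2.0 × 10⁻³ = 520.8 kN.

R_n/Ω ≈ 521 kN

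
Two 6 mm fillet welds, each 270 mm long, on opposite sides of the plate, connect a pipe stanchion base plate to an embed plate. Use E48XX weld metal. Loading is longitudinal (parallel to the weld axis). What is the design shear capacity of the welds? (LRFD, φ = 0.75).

E48XX → F_EXX = 480 MPa.
Effective throat t_e = 0.707 × 6 = 4.242 mm.
Total length L = 540 mm; A_we = 4.242 × 540 = 2291 mm².
F_nw = 0.6 F_EXX = 0.6 × 480 = 288 MPa.
φR_n = 0.75 × 288 × 2291 × 10⁻³ = 494.8 kN.

φR_n ≈ 495 kN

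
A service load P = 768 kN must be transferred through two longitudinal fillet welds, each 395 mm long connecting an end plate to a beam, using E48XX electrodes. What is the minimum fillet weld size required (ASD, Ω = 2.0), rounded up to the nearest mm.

E48XX → F_EXX = 480 MPa.
Total weld length L = 790 mm.
Required throat t_e = P × Ω / (0.6 F_EXX × L) = 768 × 2.0 / (0.6 × 480 × 790 × 10⁻³) = 6.751 mm.
Required leg w = t_e / 0.707 = 9.549 mm → use 10 mm.

w = 10 mm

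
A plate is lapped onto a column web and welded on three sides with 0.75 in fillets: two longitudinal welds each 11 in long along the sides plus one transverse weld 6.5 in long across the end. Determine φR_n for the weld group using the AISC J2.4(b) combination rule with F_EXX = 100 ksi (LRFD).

φR_n ≈ 680 kip

t_e = 0.707 × 0.75 = 0.5302 in.
R_nwl = 0.6 × 100 × 0.5302 × 22 = 699.9 kip (longitudinal, 2 welds).
R_nwt = 0.6 × 100 × 0.5302 × 6.5 = 206.8 kip (transverse, base value).
(i) R_nwl + R_nwt = 906.7 kip; (ii) 0.85 R_nwl + 1.5 R_nwt = 905.1 kip.
R_n = max = 906.7 kip [governs: (i)]; φR_n = 680 kip.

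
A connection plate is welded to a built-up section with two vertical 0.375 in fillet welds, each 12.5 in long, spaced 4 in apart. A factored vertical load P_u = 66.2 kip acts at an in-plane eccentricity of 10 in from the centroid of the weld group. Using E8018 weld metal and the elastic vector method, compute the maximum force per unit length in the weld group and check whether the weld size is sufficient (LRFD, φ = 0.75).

f_max ≈ 11.3 kip/in; NOT adequate

E80XX → F_EXX = 80 ksi.
Total weld length L_w = 25 in. Treat welds as unit-width lines.
Polar moment about centroid: J = 2[d³/12 + d(b/2)²] = 2[12.5³/12 + 12.5×2²] = 425.5 in³.
Direct shear f_v = P/L_w = 66.2 / 25 = 2.648 kip/in (vertical).
Torsion M = P·e = 66.2 × 10 = 662 kip·in.
Critical point at (x, y) = (2, 6.25) from centroid. f_tx = M·y/J = 9.723 kip/in; f_ty = M·x/J = 3.111 kip/in.
Resultant f_max = √[f_tx² + (f_v + f_ty)²] = √[9.723² + (2.648 + 3.111)²] = 11.3 kip/in.
Capacity per unit length: φr_n = 0.75 × 0.6 × 80 × (0.707 × 0.375) = 9.544 kip/in.
11.3 > 9.544 → NOT adequate.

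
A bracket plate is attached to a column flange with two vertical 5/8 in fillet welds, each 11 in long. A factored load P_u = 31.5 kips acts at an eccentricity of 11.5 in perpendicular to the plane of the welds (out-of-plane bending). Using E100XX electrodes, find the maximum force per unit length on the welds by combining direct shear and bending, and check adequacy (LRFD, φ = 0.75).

f_max ≈ 9.09 kip/in; adequate

E100XX → F_EXX = 100 ksi.
L_w = 2 × 11 = 22 in; section modulus (unit throat) S = 2 × L²/6 = 40.33 in².
Direct shear f_v = P/L_w = 31.5/22 = 1.432 kip/in.
Moment M = P × e = 31.5 × 11.5 = 362.25 kip·in; bending f_b = M/S = 8.981 kip/in.
f_max = √(f_v² + f_b²) = √(1.432² + 8.981²) = 9.095 kip/in.
φr_n = 0.75 × 0.6 × 100 × (0.707 × 0.625) = 19.88 kip/in → adequate.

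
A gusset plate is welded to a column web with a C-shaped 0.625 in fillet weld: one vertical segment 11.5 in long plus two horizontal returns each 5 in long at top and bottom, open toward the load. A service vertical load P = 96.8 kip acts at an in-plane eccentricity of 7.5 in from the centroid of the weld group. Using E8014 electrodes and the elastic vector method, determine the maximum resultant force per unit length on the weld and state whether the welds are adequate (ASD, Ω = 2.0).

f_max ≈ 12.9 kip/in; NOT adequate

E80XX → F_EXX = 80 ksi.
Total weld length L_w = 21.5 in. Treat welds as unit-width lines.
Centroid: x̄ = 2×5×2.5 / 21.5 = 1.163 in from the vertical weld.
Polar moment about centroid: J = I_x + I_y = [11.5³/12 + 2×5×5.75²] + [11.5×1.163² + 2(5³/12 + 5×1.337²)] = 511.6 in³.
Direct shear f_v = P/L_w = 96.8 / 21.5 = 4.502 kip/in (vertical).
Torsion M = P·e = 96.8 × 7.5 = 726 kip·in.
Critical point at (x, y) = (3.837, 5.75) from centroid. f_tx = M·y/J = 8.159 kip/in; f_ty = M·x/J = 5.445 kip/in.
Resultant f_max = √[f_tx² + (f_v + f_ty)²] = √[8.159² + (4.502 + 5.445)²] = 12.87 kip/in.
Capacity per unit length: r_n/Ω = (1/2.0) × 0.6 × 80 × (0.707 × 0.625) = 10.6 kip/in.
12.87 > 10.6 → NOT adequate.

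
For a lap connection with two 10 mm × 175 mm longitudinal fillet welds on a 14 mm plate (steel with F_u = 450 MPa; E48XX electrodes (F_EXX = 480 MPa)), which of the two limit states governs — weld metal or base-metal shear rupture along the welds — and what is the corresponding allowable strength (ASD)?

t_e = 0.707 × 10 = 7.07 mm; L = 350 mm.
Weld metal: R_n/Ω = (1/2.0) × 0.6 × 480 × 7.07 × 350 × 10⁻³ = 356.3 kN.
Base metal (shear rupture): R_n/Ω = (1/2.0) × 0.6 × 450 × 14 × 350 × 10⁻³ = 661.5 kN.
Governing: weld metal.

R_n/Ω ≈ 356 kN (weld metal governs)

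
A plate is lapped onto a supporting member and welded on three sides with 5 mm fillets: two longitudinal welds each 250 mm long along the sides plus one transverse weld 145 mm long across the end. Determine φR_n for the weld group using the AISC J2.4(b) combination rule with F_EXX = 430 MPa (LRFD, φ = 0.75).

t_e = 0.707 × 5 = 3.535 mm.
R_nwl = 0.6 × 430 × 3.535 × 500 × 10⁻³ = 456 kN (longitudinal, 2 welds).
R_nwt = 0.6 × 430 × 3.535 × 145 × 10⁻³ = 132.2 kN (transverse, base value).
(i) R_nwl + R_nwt = 588.3 kN; (ii) 0.85 R_nwl + 1.5 R_nwt = 586 kN.
R_n = max = 588.3 kN [governs: (i)]; φR_n = 441.2 kN.

φR_n ≈ 441 kN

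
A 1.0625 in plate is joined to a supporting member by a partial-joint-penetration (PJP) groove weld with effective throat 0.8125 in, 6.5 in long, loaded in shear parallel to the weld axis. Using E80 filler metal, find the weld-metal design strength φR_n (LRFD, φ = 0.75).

φR_n ≈ 190 kip

E80XX → F_EXX = 80 ksi.
Effective throat (given) t_e = 0.8125 in.
A_we = 0.8125 × 6.5 = 5.281 in².
F_nw = 0.6 F_EXX = 48 ksi.
φR_n = 0.75 × 48 × 5.281 = 190.1 kip.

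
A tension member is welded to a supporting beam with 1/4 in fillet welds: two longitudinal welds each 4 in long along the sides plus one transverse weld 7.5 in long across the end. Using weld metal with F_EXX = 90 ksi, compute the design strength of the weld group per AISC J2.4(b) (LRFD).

φR_n ≈ 129 kip

t_e = 0.707 × 0.25 = 0.1767 in.
R_nwl = 0.6 × 90 × 0.1767 × 8 = 76.36 kip (longitudinal, 2 welds).
R_nwt = 0.6 × 90 × 0.1767 × 7.5 = 71.58 kip (transverse, base value).
(i) R_nwl + R_nwt = 147.9 kip; (ii) 0.85 R_nwl + 1.5 R_nwt = 172.3 kip.
R_n = max = 172.3 kip [governs: (ii)]; φR_n = 129.2 kip.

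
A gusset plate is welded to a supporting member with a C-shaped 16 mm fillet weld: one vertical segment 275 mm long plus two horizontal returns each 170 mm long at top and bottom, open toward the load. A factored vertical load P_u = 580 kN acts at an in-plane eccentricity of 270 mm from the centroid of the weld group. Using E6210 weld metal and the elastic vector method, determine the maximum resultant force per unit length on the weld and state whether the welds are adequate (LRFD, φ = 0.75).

E62XX → F_EXX = 620 MPa.
Total weld length L_w = 615 mm. Treat welds as unit-width lines.
Centroid: x̄ = 2×170×85 / 615 = 46.99 mm from the vertical weld.
Polar moment about centroid: J = I_x + I_y = [275³/12 + 2×170×137.5²] + [275×46.99² + 2(170³/12 + 170×38.01²)] = 10080000 mm³.
Direct shear f_v = P/L_w = 580×10³ / 615 = 943.1 N/mm (vertical).
Torsion M = P·e = 580×10³ × 270 = 156600000 N·mm.
Critical point at (x, y) = (123, 137.5) from centroid. f_tx = M·y/J = 2136 N/mm; f_ty = M·x/J = 1911 N/mm.
Resultant f_max = √[f_tx² + (f_v + f_ty)²] = √[2136² + (943.1 + 1911)²] = 3565 N/mm.
Capacity per unit length: φr_n = 0.75 × 0.6 × 620 × (0.707 × 16) = 3156 N/mm.
3565 > 3156 → NOT adequate.

f_max ≈ 3570 N/mm; NOT adequate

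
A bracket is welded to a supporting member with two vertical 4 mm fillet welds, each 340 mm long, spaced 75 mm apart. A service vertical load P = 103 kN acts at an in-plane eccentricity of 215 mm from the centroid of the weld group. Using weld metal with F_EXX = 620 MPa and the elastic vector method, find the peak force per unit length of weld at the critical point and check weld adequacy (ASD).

f_max ≈ 566 N/mm; NOT adequate

Total weld length L_w = 680 mm. Treat welds as unit-width lines.
Polar moment about centroid: J = 2[d³/12 + d(b/2)²] = 2[340³/12 + 340×37.5²] = 7507000 mm³.
Direct shear f_v = P/L_w = 103×10³ / 680 = 151.5 N/mm (vertical).
Torsion M = P·e = 103×10³ × 215 = 22145000 N·mm.
Critical point at (x, y) = (37.5, 170) from centroid. f_tx = M·y/J = 501.5 N/mm; f_ty = M·x/J = 110.6 N/mm.
Resultant f_max = √[f_tx² + (f_v + f_ty)²] = √[501.5² + (151.5 + 110.6)²] = 565.8 N/mm.
Capacity per unit length: r_n/Ω = (1/2.0) × 0.6 × 620 × (0.707 × 4) = 526 N/mm.
565.8 > 526 → NOT adequate.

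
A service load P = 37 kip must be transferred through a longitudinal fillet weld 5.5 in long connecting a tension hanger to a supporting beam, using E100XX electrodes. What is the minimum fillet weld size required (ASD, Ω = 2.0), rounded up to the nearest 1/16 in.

E100XX → F_EXX = 100 ksi.
Total weld length L = 5.5 in.
Required throat t_e = P × Ω / (0.6 F_EXX × L) = 37 × 2.0 / (0.6 × 100 × 5.5) = 0.2242 in.
Required leg w = t_e / 0.707 = 0.3172 in → use 3/8 in.

w = 3/8 in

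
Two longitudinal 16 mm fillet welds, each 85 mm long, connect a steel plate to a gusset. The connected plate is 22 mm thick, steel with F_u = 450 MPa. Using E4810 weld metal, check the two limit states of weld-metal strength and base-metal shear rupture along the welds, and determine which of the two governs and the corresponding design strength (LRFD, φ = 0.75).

E48XX → F_EXX = 480 MPa.
t_e = 0.707 × 16 = 11.31 mm; L = 170 mm.
Weld metal: φR_n = 0.75 × 0.6 × 480 × 11.31 × 170 × 10⁻³ = 415.4 kN.
Base metal (shear rupture): φR_n = 0.75 × 0.6 × 450 × 22 × 170 × 10⁻³ = 757.4 kN.
Governing: weld metal.

φR_n ≈ 415 kN (weld metal governs)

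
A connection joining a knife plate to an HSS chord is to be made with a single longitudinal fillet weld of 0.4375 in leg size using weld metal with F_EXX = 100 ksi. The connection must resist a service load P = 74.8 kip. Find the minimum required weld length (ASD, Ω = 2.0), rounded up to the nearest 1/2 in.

L = 8.5 in

Throat t_e = 0.707 × 0.4375 = 0.3093 in.
r_n/Ω = (0.6 × 100 × 0.3093) / 2.0 = 9.279 kip/in.
L_req = P / (r_n/Ω) = 74.8 / 9.279 = 8.061 in total.
Round up → use L = 8.5 in.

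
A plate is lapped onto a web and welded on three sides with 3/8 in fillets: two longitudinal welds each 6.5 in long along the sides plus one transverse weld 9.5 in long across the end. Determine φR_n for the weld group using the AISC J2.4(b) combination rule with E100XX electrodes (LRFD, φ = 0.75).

φR_n ≈ 302 kip

E100XX → F_EXX = 100 ksi.
t_e = 0.707 × 0.375 = 0.2651 in.
R_nwl = 0.6 × 100 × 0.2651 × 13 = 206.8 kip (longitudinal, 2 welds).
R_nwt = 0.6 × 100 × 0.2651 × 9.5 = 151.1 kip (transverse, base value).
(i) R_nwl + R_nwt = 357.9 kip; (ii) 0.85 R_nwl + 1.5 R_nwt = 402.5 kip.
R_n = max = 402.5 kip [governs: (ii)]; φR_n = 301.8 kip.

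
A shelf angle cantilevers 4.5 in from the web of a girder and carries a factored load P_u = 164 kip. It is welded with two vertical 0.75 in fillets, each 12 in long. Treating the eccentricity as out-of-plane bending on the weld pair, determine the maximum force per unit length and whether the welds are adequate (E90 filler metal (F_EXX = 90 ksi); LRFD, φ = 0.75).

f_max ≈ 16.8 kip/in; adequate

L_w = 2 × 12 = 24 in; section modulus (unit throat) S = 2 × L²/6 = 48 in².
Direct shear f_v = P/L_w = 164/24 = 6.833 kip/in.
Moment M = P × e = 164 × 4.5 = 738 kip·in; bending f_b = M/S = 15.38 kip/in.
f_max = √(f_v² + f_b²) = √(6.833² + 15.38²) = 16.83 kip/in.
φr_n = 0.75 × 0.6 × 90 × (0.707 × 0.75) = 21.48 kip/in → adequate.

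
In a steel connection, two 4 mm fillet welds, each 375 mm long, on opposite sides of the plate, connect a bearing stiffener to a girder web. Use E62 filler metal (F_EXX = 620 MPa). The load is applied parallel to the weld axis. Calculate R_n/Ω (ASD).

Effective throat t_e = 0.707 × 4 = 2.828 mm.
Total length L = 750 mm; A_we = 2.828 × 750 = 2121 mm².
F_nw = 0.6 F_EXX = 0.6 × 620 = 372 MPa.
R_n = 372 × 2121 × 10⁻³ = 789 kN; R_n/Ω = 789/2.0 = 394.5 kN.

R_n/Ω ≈ 395 kN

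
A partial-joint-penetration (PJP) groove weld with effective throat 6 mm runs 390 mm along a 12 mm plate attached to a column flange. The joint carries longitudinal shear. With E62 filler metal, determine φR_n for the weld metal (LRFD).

φR_n ≈ 653 kN

E62XX → F_EXX = 620 MPa.
Effective throat (given) t_e = 6 mm.
A_we = 6 × 390 = 2340 mm².
F_nw = 0.6 F_EXX = 372 MPa.
φR_n = 0.75 × 372 × 2340 × 10⁻³ = 652.9 kN.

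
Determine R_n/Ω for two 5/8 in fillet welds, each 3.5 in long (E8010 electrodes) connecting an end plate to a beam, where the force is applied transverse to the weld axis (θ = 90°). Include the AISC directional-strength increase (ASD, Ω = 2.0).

R_n/Ω ≈ 111 kip

E80XX → F_EXX = 80 ksi.
t_e = 0.707 × 0.625 = 0.4419 in; A_we = 0.4419 × 7 = 3.093 in².
Directional factor: 1.0 + 0.5 sin^1.5(90°) = 1.5.
F_nw = 0.6 × 80 × 1.5 = 72 ksi.
R_n/Ω = (72 × 3.093) / 2.0 = 111.4 kip.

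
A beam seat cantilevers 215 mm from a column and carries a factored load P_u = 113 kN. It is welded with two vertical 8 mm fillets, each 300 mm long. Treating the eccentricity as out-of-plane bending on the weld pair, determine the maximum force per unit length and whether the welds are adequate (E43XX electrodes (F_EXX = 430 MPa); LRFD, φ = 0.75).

f_max ≈ 831 N/mm; adequate

L_w = 2 × 300 = 600 mm; section modulus (unit throat) S = 2 × L²/6 = 30000 mm².
Direct shear f_v = P/L_w = 113×10³/600 = 188.3 N/mm.
Moment M = P × e = 113×10³ × 215 = 24295000 N·mm; bending f_b = M/S = 809.8 N/mm.
f_max = √(f_v² + f_b²) = √(188.3² + 809.8²) = 831.4 N/mm.
φr_n = 0.75 × 0.6 × 430 × (0.707 × 8) = 1094 N/mm → adequate.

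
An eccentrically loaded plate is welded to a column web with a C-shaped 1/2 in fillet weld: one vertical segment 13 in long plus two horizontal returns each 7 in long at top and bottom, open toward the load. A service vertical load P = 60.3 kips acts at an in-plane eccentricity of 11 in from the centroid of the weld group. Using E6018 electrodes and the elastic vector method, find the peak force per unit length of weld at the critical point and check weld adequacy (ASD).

f_max ≈ 7.63 kip/in; NOT adequate

E60XX → F_EXX = 60 ksi.
Total weld length L_w = 27 in. Treat welds as unit-width lines.
Centroid: x̄ = 2×7×3.5 / 27 = 1.815 in from the vertical weld.
Polar moment about centroid: J = I_x + I_y = [13³/12 + 2×7×6.5²] + [13×1.815² + 2(7³/12 + 7×1.685²)] = 914.3 in³.
Direct shear f_v = P/L_w = 60.3 / 27 = 2.233 kip/in (vertical).
Torsion M = P·e = 60.3 × 11 = 663.3 kip·in.
Critical point at (x, y) = (5.185, 6.5) from centroid. f_tx = M·y/J = 4.715 kip/in; f_ty = M·x/J = 3.762 kip/in.
Resultant f_max = √[f_tx² + (f_v + f_ty)²] = √[4.715² + (2.233 + 3.762)²] = 7.627 kip/in.
Capacity per unit length: r_n/Ω = (1/2.0) × 0.6 × 60 × (0.707 × 0.5) = 6.363 kip/in.
7.627 > 6.363 → NOT adequate.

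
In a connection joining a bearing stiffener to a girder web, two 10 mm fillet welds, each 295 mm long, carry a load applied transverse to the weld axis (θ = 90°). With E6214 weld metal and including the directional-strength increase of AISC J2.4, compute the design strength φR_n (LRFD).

φR_n ≈ 1750 kN

E62XX → F_EXX = 620 MPa.
t_e = 0.707 × 10 = 7.07 mm; A_we = 7.07 × 590 = 4171 mm².
Directional factor: 1.0 + 0.5 sin^1.5(90°) = 1.5.
F_nw = 0.6 × 620 × 1.5 = 558 MPa.
φR_n = 0.75 × 558 × 4171 × 10⁻³ = 1746 kN.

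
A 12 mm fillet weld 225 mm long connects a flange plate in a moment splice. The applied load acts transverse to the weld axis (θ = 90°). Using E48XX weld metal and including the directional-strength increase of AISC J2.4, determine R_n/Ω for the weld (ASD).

R_n/Ω ≈ 412 kN

E48XX → F_EXX = 480 MPa.
t_e = 0.707 × 12 = 8.484 mm; A_we = 8.484 × 225 = 1909 mm².
Directional factor: 1.0 + 0.5 sin^1.5(90°) = 1.5.
F_nw = 0.6 × 480 × 1.5 = 432 MPa.
R_n/Ω = (432 × 1909) / 2.0 × 10⁻³ = 412.3 kN.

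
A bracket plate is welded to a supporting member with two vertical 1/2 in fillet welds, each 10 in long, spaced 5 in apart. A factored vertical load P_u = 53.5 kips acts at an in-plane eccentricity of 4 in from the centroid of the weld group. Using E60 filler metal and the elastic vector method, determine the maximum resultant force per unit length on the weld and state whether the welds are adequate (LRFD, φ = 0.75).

f_max ≈ 5.81 kip/in; adequate

E60XX → F_EXX = 60 ksi.
Total weld length L_w = 20 in. Treat welds as unit-width lines.
Polar moment about centroid: J = 2[d³/12 + d(b/2)²] = 2[10³/12 + 10×2.5²] = 291.7 in³.
Direct shear f_v = P/L_w = 53.5 / 20 = 2.675 kip/in (vertical).
Torsion M = P·e = 53.5 × 4 = 214 kip·in.
Critical point at (x, y) = (2.5, 5) from centroid. f_tx = M·y/J = 3.669 kip/in; f_ty = M·x/J = 1.834 kip/in.
Resultant f_max = √[f_tx² + (f_v + f_ty)²] = √[3.669² + (2.675 + 1.834)²] = 5.813 kip/in.
Capacity per unit length: φr_n = 0.75 × 0.6 × 60 × (0.707 × 0.5) = 9.544 kip/in.
5.813 ≤ 9.544 → adequate.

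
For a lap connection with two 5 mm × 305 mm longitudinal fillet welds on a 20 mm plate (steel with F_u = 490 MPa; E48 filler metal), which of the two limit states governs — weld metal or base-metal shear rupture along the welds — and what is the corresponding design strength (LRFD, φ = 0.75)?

E48XX → F_EXX = 480 MPa.
t_e = 0.707 × 5 = 3.535 mm; L = 610 mm.
Weld metal: φR_n = 0.75 × 0.6 × 480 × 3.535 × 610 × 10⁻³ = 465.8 kN.
Base metal (shear rupture): φR_n = 0.75 × 0.6 × 490 × 20 × 610 × 10⁻³ = 2690 kN.
Governing: weld metal.

φR_n ≈ 466 kN (weld metal governs)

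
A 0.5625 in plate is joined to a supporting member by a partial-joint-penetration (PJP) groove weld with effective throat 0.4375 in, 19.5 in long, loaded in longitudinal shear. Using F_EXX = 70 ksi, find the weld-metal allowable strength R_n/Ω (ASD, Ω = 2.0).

Effective throat (given) t_e = 0.4375 in.
A_we = 0.4375 × 19.5 = 8.531 in².
F_nw = 0.6 F_EXX = 42 ksi.
R_n/Ω = (42 × 8.531) / 2.0 = 179.2 kips.

R_n/Ω ≈ 179 kips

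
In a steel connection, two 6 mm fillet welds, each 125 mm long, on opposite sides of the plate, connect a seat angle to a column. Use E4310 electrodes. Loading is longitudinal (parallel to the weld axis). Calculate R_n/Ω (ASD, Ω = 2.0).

R_n/Ω ≈ 137 kN

E43XX → F_EXX = 430 MPa.
Effective throat t_e = 0.707 × 6 = 4.242 mm.
Total length L = 250 mm; A_we = 4.242 × 250 = 1060 mm².
F_nw = 0.6 F_EXX = 0.6 × 430 = 258 MPa.
R_n = 258 × 1060 × 10⁻³ = 273.6 kN; R_n/Ω = 273.6/2.0 = 136.8 kN.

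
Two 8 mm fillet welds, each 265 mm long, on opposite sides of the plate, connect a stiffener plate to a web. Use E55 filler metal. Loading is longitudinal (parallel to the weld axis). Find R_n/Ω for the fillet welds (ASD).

E55XX → F_EXX = 550 MPa.
Effective throat t_e = 0.707 × 8 = 5.656 mm.
Total length L = 530 mm; A_we = 5.656 × 530 = 2998 mm².
F_nw = 0.6 F_EXX = 0.6 × 550 = 330 MPa.
R_n = 330 × 2998 × 10⁻³ = 989.2 kN; R_n/Ω = 989.2/2.0 = 494.6 kN.

R_n/Ω ≈ 495 kN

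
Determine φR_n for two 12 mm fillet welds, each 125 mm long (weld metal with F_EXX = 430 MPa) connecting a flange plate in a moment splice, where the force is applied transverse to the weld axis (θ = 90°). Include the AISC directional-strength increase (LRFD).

t_e = 0.707 × 12 = 8.484 mm; A_we = 8.484 × 250 = 2121 mm².
Directional factor: 1.0 + 0.5 sin^1.5(90°) = 1.5.
F_nw = 0.6 × 430 × 1.5 = 387 MPa.
φR_n = 0.75 × 387 × 2121 × 10⁻³ = 615.6 kN.

φR_n ≈ 616 kN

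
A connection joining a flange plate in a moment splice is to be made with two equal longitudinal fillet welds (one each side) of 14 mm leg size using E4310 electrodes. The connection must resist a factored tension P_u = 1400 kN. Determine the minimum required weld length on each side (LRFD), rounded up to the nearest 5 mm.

L = 370 mm on each side

E43XX → F_EXX = 430 MPa.
Throat t_e = 0.707 × 14 = 9.898 mm.
φr_n = 0.75 × 0.6 × 430 × 9.898 × 10⁻³ = 1.915 kN/mm.
L_req = P_u / φr_n = 1400 / 1.915 = 731 mm total.
Per side: 731 / 2 = 365.5 mm.
Round up → use L = 370 mm on each side.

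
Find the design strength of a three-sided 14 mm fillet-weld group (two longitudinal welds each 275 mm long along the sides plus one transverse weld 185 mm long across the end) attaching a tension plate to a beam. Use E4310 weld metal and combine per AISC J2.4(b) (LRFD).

E43XX → F_EXX = 430 MPa.
t_e = 0.707 × 14 = 9.898 mm.
R_nwl = 0.6 × 430 × 9.898 × 550 × 10⁻³ = 1405 kN (longitudinal, 2 welds).
R_nwt = 0.6 × 430 × 9.898 × 185 × 10⁻³ = 472.4 kN (transverse, base value).
(i) R_nwl + R_nwt = 1877 kN; (ii) 0.85 R_nwl + 1.5 R_nwt = 1902 kN.
R_n = max = 1902 kN [governs: (ii)]; φR_n = 1427 kN.

φR_n ≈ 1430 kN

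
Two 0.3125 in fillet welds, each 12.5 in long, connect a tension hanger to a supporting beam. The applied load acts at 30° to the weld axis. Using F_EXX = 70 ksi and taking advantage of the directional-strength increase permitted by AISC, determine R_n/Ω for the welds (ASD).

R_n/Ω ≈ 136 kips

t_e = 0.707 × 0.3125 = 0.2209 in; A_we = 0.2209 × 25 = 5.523 in².
Directional factor: 1.0 + 0.5 sin^1.5(30°) = 1.177.
F_nw = 0.6 × 70 × 1.177 = 49.42 ksi.
R_n/Ω = (49.42 × 5.523) / 2.0 = 136.5 kips.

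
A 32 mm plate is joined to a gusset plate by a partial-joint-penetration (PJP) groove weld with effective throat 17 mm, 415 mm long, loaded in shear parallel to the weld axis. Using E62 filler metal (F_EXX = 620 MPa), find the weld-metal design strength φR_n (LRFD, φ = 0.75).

Effective throat (given) t_e = 17 mm.
A_we = 17 × 415 = 7055 mm².
F_nw = 0.6 F_EXX = 372 MPa.
φR_n = 0.75 × 372 × 7055 × 10⁻³ = 1968 kN.

φR_n ≈ 1970 kN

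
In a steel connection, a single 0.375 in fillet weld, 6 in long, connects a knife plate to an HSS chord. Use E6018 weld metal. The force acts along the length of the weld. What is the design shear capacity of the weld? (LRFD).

φR_n ≈ 43 kips

E60XX → F_EXX = 60 ksi.
Effective throat t_e = 0.707 × 0.375 = 0.2651 in.
Total length L = 6 in; A_we = 0.2651 × 6 = 1.591 in².
F_nw = 0.6 F_EXX = 0.6 × 60 = 36 ksi.
φR_n = 0.75 × 36 × 1.591 = 42.95 kips.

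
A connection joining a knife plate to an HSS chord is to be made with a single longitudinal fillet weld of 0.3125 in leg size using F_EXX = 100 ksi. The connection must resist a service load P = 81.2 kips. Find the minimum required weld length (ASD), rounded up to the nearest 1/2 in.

Throat t_e = 0.707 × 0.3125 = 0.2209 in.
r_n/Ω = (0.6 × 100 × 0.2209) / 2.0 = 6.628 kip/in.
L_req = P / (r_n/Ω) = 81.2 / 6.628 = 12.25 in total.
Round up → use L = 12.5 in.

L = 12.5 in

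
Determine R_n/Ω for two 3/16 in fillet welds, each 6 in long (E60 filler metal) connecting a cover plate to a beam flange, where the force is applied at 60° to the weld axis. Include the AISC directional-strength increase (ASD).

E60XX → F_EXX = 60 ksi.
t_e = 0.707 × 0.1875 = 0.1326 in; A_we = 0.1326 × 12 = 1.591 in².
Directional factor: 1.0 + 0.5 sin^1.5(60°) = 1.403.
F_nw = 0.6 × 60 × 1.403 = 50.51 ksi.
R_n/Ω = (50.51 × 1.591) / 2.0 = 40.17 kips.

R_n/Ω ≈ 40.2 kips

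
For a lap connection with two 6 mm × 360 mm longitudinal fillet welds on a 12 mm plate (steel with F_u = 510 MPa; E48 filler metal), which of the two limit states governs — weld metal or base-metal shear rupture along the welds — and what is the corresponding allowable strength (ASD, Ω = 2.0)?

E48XX → F_EXX = 480 MPa.
t_e = 0.707 × 6 = 4.242 mm; L = 720 mm.
Weld metal: R_n/Ω = (1/2.0) × 0.6 × 480 × 4.242 × 720 × 10⁻³ = 439.8 kN.
Base metal (shear rupture): R_n/Ω = (1/2.0) × 0.6 × 510 × 12 × 720 × 10⁻³ = 1322 kN.
Governing: weld metal.

R_n/Ω ≈ 440 kN (weld metal governs)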